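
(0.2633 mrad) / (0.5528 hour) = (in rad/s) 1 mrad = 0.001 rad, so 0.2633 mrad = 0.2633 * 0.001 = 0.0002633 rad. 1 hour = 3600 s, so 0.5528 hour = 0.5528 * 3600 = 1990.08 s. Combine: 0.0002633 rad / 1990.08 s = 1.3230624e-07 rad/s. Result: 1.3230624e-07 rad/s ≈ 1.323e-07 rad/s (4 s.f.). Final answer: 1.323e-07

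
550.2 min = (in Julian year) 1 min = 60 s, so 550.2 min = 550.2 * 60 = 33012 s. 1 Julian year = 31557600 s, so 33012 s = 33012 / 31557600 = 0.0010460872 Julian year ≈ 0.001046 Julian year (4 s.f.). Final answer: 0.001046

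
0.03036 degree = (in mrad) 0.5299. Check: 1 degree = 0.017453293 rad, so 0.03036 degree = 0.03036 * 0.017453293 = 0.00052988196 rad. 1 mrad = 0.001 rad, so 0.00052988196 rad = 0.00052988196 / 0.001 = 0.52988196 mrad ≈ 0.5299 mrad (4 s.f.).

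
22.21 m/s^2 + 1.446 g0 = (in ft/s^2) 119.4. Check: 22.21 m/s^2 is already in m/s^2. 1 g0 = 9.80665 m/s^2, so 1.446 g0 = 1.446 * 9.80665 = 14.180416 m/s^2. Sum: 22.21 + 14.180416 = 36.390416 m/s^2. 1 ft/s^2 = 0.3048 m/s^2, so 36.390416 m/s^2 = 36.390416 / 0.3048 = 119.39113 ft/s^2 ≈ 119.4 ft/s^2 (4 s.f.).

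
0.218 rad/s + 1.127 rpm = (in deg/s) 0.218 rad/s is already in rad/s. 1 rpm = 0.10471976 rad/s, so 1.127 rpm = 1.127 * 0.10471976 = 0.11801916 rad/s. Sum: 0.218 + 0.11801916 = 0.33601916 rad/s. 1 deg/s = 0.017453293 rad/s, so 0.33601916 rad/s = 0.33601916 / 0.017453293 = 19.25248 deg/s ≈ 19.25 deg/s (4 s.f.). Final answer: 19.25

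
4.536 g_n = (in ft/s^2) 145.9. Check: 1 g_n = 9.80665 m/s^2, so 4.536 g_n = 4.536 * 9.80665 = 44.482964 m/s^2. 1 ft/s^2 = 0.3048 m/s^2, so 44.482964 m/s^2 = 44.482964 / 0.3048 = 145.94148 ft/s^2 ≈ 145.9 ft/s^2 (4 s.f.).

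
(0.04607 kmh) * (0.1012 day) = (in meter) 1 kmh = 0.27777778 m/s, so 0.04607 kmh = 0.04607 * 0.27777778 = 0.012797222 m/s. 1 day = 86400 s, so 0.1012 day = 0.1012 * 86400 = 8743.68 s. Combine: 0.012797222 m/s * 8743.68 s = 111.89482 m. 111.89482 m = 111.89482 meter ≈ 111.9 meter (4 s.f.). Final answer: 111.9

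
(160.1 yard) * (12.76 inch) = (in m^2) 47.45. Check: 1 yard = 0.9144 m, so 160.1 yard = 160.1 * 0.9144 = 146.39544 m. 1 inch = 0.0254 m, so 12.76 inch = 12.76 * 0.0254 = 0.324104 m. Combine: 146.39544 m * 0.324104 m = 47.447348 m^2. Result: 47.447348 m^2 ≈ 47.45 m^2 (4 s.f.).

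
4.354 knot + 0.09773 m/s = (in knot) 1 knot = 0.51444444 m/s, so 4.354 knot = 4.354 * 0.51444444 = 2.2398911 m/s. 0.09773 m/s is already in m/s. Sum: 2.2398911 + 0.09773 = 2.3376211 m/s. 1 knot = 0.51444444 m/s, so 2.3376211 m/s = 2.3376211 / 0.51444444 = 4.5439719 knot ≈ 4.544 knot (4 s.f.). Final answer: 4.544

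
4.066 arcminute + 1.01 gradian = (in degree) 1 arcminute = 0.00029088821 rad, so 4.066 arcminute = 4.066 * 0.00029088821 = 0.0011827515 rad. 1 gradian = 0.015707963 rad, so 1.01 gradian = 1.01 * 0.015707963 = 0.015865043 rad. Sum: 0.0011827515 + 0.015865043 = 0.017047794 rad. 1 degree = 0.017453293 rad, so 0.017047794 rad = 0.017047794 / 0.017453293 = 0.97676667 degree ≈ 0.9768 degree (4 s.f.). Final answer: 0.9768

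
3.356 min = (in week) 1 min = 60 s, so 3.356 min = 3.356 * 60 = 201.36 s. 1 week = 604800 s, so 201.36 s = 201.36 / 604800 = 0.00033293651 week ≈ 0.0003329 week (4 s.f.). Final answer: 0.0003329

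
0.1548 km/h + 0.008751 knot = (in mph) 1 km/h = 0.27777778 m/s, so 0.1548 km/h = 0.1548 * 0.27777778 = 0.043 m/s. 1 knot = 0.51444444 m/s, so 0.008751 knot = 0.008751 * 0.51444444 = 0.0045019033 m/s. Sum: 0.043 + 0.0045019033 = 0.047501903 m/s. 1 mph = 0.44704 m/s, so 0.047501903 m/s = 0.047501903 / 0.44704 = 0.10625873 mph ≈ 0.1063 mph (4 s.f.). Final answer: 0.1063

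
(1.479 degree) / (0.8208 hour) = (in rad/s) 1 degree = 0.017453293 rad, so 1.479 degree = 1.479 * 0.017453293 = 0.02581342 rad. 1 hour = 3600 s, so 0.8208 hour = 0.8208 * 3600 = 2954.88 s. Combine: 0.02581342 rad / 2954.88 s = 8.7358606e-06 rad/s. Result: 8.7358606e-06 rad/s ≈ 8.736e-06 rad/s (4 s.f.). Final answer: 8.736e-06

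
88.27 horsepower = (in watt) 1 horsepower = 745.69987 W, so 88.27 horsepower = 88.27 * 745.69987 = 65822.928 W. 65822.928 W = 65822.928 watt ≈ 6.582e+04 watt (4 s.f.). Final answer: 6.582e+04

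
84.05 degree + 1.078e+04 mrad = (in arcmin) 4.21e+04. Check: 1 degree = 0.017453293 rad, so 84.05 degree = 84.05 * 0.017453293 = 1.4669492 rad. 1 mrad = 0.001 rad, so 1.078e+04 mrad = 1.078e+04 * 0.001 = 10.78 rad. Sum: 1.4669492 + 10.78 = 12.246949 rad. 1 arcmin = 0.00029088821 rad, so 12.246949 rad = 12.246949 / 0.00029088821 = 42101.91 arcmin ≈ 4.21e+04 arcmin (4 s.f.).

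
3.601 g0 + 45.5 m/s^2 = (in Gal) 1 g0 = 9.80665 m/s^2, so 3.601 g0 = 3.601 * 9.80665 = 35.313747 m/s^2. 45.5 m/s^2 is already in m/s^2. Sum: 35.313747 + 45.5 = 80.813747 m/s^2. 1 Gal = 0.01 m/s^2, so 80.813747 m/s^2 = 80.813747 / 0.01 = 8081.3747 Gal ≈ 8081 Gal (4 s.f.). Final answer: 8081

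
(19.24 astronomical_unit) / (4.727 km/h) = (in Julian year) 1 astronomical_unit = 1.4959787e+11 m, so 19.24 astronomical_unit = 19.24 * 1.4959787e+11 = 2.878263e+12 m. 1 km/h = 0.27777778 m/s, so 4.727 km/h = 4.727 * 0.27777778 = 1.3130556 m/s. Combine: 2.878263e+12 m / 1.3130556 m/s = 2.1920345e+12 s. 1 Julian year = 31557600 s, so 2.1920345e+12 s = 2.1920345e+12 / 31557600 = 69461.381 Julian year ≈ 6.946e+04 Julian year (4 s.f.). Final answer: 6.946e+04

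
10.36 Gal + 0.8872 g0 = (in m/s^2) 1 Gal = 0.01 m/s^2, so 10.36 Gal = 10.36 * 0.01 = 0.1036 m/s^2. 1 g0 = 9.80665 m/s^2, so 0.8872 g0 = 0.8872 * 9.80665 = 8.7004599 m/s^2. Sum: 0.1036 + 8.7004599 = 8.8040599 m/s^2. Result: 8.8040599 m/s^2 ≈ 8.804 m/s^2 (4 s.f.). Final answer: 8.804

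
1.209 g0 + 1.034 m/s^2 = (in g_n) 1 g0 = 9.80665 m/s^2, so 1.209 g0 = 1.209 * 9.80665 = 11.85624 m/s^2. 1.034 m/s^2 is already in m/s^2. Sum: 11.85624 + 1.034 = 12.89024 m/s^2. 1 g_n = 9.80665 m/s^2, so 12.89024 m/s^2 = 12.89024 / 9.80665 = 1.3144387 g_n ≈ 1.314 g_n (4 s.f.). Final answer: 1.314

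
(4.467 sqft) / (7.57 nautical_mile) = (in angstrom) 2.96e+05. Check: 1 sqft = 0.09290304 m^2, so 4.467 sqft = 4.467 * 0.09290304 = 0.41499788 m^2. 1 nautical_mile = 1852 m, so 7.57 nautical_mile = 7.57 * 1852 = 14019.64 m. Combine: 0.41499788 m^2 / 14019.64 m = 2.9601179e-05 m. 1 angstrom = 1e-10 m, so 2.9601179e-05 m = 2.9601179e-05 / 1e-10 = 296011.79 angstrom ≈ 2.96e+05 angstrom (4 s.f.).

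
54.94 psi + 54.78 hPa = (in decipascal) 1 psi = 6894.7573 Pa, so 54.94 psi = 54.94 * 6894.7573 = 378797.97 Pa. 1 hPa = 100 Pa, so 54.78 hPa = 54.78 * 100 = 5478 Pa. Sum: 378797.97 + 5478 = 384275.97 Pa. 1 decipascal = 0.1 Pa, so 384275.97 Pa = 384275.97 / 0.1 = 3842759.7 decipascal ≈ 3.843e+06 decipascal (4 s.f.). Final answer: 3.843e+06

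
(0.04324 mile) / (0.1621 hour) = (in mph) 1 mile = 1609.344 m, so 0.04324 mile = 0.04324 * 1609.344 = 69.588035 m. 1 hour = 3600 s, so 0.1621 hour = 0.1621 * 3600 = 583.56 s. Combine: 69.588035 m / 583.56 s = 0.11924744 m/s. 1 mph = 0.44704 m/s, so 0.11924744 m/s = 0.11924744 / 0.44704 = 0.26674892 mph ≈ 0.2667 mph (4 s.f.). Final answer: 0.2667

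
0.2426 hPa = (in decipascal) 242.6. Check: 1 hPa = 100 Pa, so 0.2426 hPa = 0.2426 * 100 = 24.26 Pa. 1 decipascal = 0.1 Pa, so 24.26 Pa = 24.26 / 0.1 = 242.6 decipascal.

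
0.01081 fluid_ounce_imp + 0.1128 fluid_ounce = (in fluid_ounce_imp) 0.1282. Check: 1 fluid_ounce_imp = 2.8413063e-05 m^3, so 0.01081 fluid_ounce_imp = 0.01081 * 2.8413063e-05 = 3.0714521e-07 m^3. 1 fluid_ounce = 2.957353e-05 m^3, so 0.1128 fluid_ounce = 0.1128 * 2.957353e-05 = 3.3358941e-06 m^3. Sum: 3.0714521e-07 + 3.3358941e-06 = 3.6430393e-06 m^3. 1 fluid_ounce_imp = 2.8413063e-05 m^3, so 3.6430393e-06 m^3 = 3.6430393e-06 / 2.8413063e-05 = 0.12821706 fluid_ounce_imp ≈ 0.1282 fluid_ounce_imp (4 s.f.).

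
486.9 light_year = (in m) 1 light_year = 9.4607305e+15 m, so 486.9 light_year = 486.9 * 9.4607305e+15 = 4.6064297e+18 m. Result: 4.6064297e+18 m ≈ 4.606e+18 m (4 s.f.). Final answer: 4.606e+18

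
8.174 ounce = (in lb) 0.5109. Check: 1 ounce = 0.028349523 kg, so 8.174 ounce = 8.174 * 0.028349523 = 0.231729 kg. 1 lb = 0.45359237 kg, so 0.231729 kg = 0.231729 / 0.45359237 = 0.510875 lb ≈ 0.5109 lb (4 s.f.).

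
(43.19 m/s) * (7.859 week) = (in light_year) 2.17e-08. Check: 43.19 m/s is already in m/s. 1 week = 604800 s, so 7.859 week = 7.859 * 604800 = 4753123.2 s. Combine: 43.19 m/s * 4753123.2 s = 2.0528739e+08 m. 1 light_year = 9.4607305e+15 m, so 2.0528739e+08 m = 2.0528739e+08 / 9.4607305e+15 = 2.1698894e-08 light_year ≈ 2.17e-08 light_year (4 s.f.).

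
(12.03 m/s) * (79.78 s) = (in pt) 12.03 m/s is already in m/s. 79.78 s is already in s. Combine: 12.03 m/s * 79.78 s = 959.7534 m. 1 pt = 0.00035277778 m, so 959.7534 m = 959.7534 / 0.00035277778 = 2720560.8 pt ≈ 2.721e+06 pt (4 s.f.). Final answer: 2.721e+06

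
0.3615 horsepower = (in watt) 269.6. Check: 1 horsepower = 745.69987 W, so 0.3615 horsepower = 0.3615 * 745.69987 = 269.5705 W. 269.5705 W = 269.5705 watt ≈ 269.6 watt (4 s.f.).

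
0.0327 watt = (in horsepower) 4.385e-05. Check: 0.0327 watt = 0.0327 W. 1 horsepower = 745.69987 W, so 0.0327 W = 0.0327 / 745.69987 = 4.3851422e-05 horsepower ≈ 4.385e-05 horsepower (4 s.f.).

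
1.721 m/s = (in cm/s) 1 cm/s = 0.01 m/s, so 1.721 m/s = 1.721 / 0.01 = 172.1 cm/s. Final answer: 172.1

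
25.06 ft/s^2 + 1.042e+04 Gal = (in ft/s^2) 366.9. Check: 1 ft/s^2 = 0.3048 m/s^2, so 25.06 ft/s^2 = 25.06 * 0.3048 = 7.638288 m/s^2. 1 Gal = 0.01 m/s^2, so 1.042e+04 Gal = 1.042e+04 * 0.01 = 104.2 m/s^2. Sum: 7.638288 + 104.2 = 111.83829 m/s^2. 1 ft/s^2 = 0.3048 m/s^2, so 111.83829 m/s^2 = 111.83829 / 0.3048 = 366.92352 ft/s^2 ≈ 366.9 ft/s^2 (4 s.f.).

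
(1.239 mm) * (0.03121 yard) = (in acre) 1 mm = 0.001 m, so 1.239 mm = 1.239 * 0.001 = 0.001239 m. 1 yard = 0.9144 m, so 0.03121 yard = 0.03121 * 0.9144 = 0.028538424 m. Combine: 0.001239 m * 0.028538424 m = 3.5359107e-05 m^2. 1 acre = 4046.8564 m^2, so 3.5359107e-05 m^2 = 3.5359107e-05 / 4046.8564 = 8.7374257e-09 acre ≈ 8.737e-09 acre (4 s.f.). Final answer: 8.737e-09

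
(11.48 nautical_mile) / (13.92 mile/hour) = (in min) 1 nautical_mile = 1852 m, so 11.48 nautical_mile = 11.48 * 1852 = 21260.96 m. 1 mile/hour = 0.44704 m/s, so 13.92 mile/hour = 13.92 * 0.44704 = 6.2227968 m/s. Combine: 21260.96 m / 6.2227968 m/s = 3416.6245 s. 1 min = 60 s, so 3416.6245 s = 3416.6245 / 60 = 56.943742 min ≈ 56.94 min (4 s.f.). Final answer: 56.94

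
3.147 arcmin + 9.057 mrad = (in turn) 1 arcmin = 0.00029088821 rad, so 3.147 arcmin = 3.147 * 0.00029088821 = 0.00091542519 rad. 1 mrad = 0.001 rad, so 9.057 mrad = 9.057 * 0.001 = 0.009057 rad. Sum: 0.00091542519 + 0.009057 = 0.0099724252 rad. 1 turn = 6.2831853 rad, so 0.0099724252 rad = 0.0099724252 / 6.2831853 = 0.0015871608 turn ≈ 0.001587 turn (4 s.f.). Final answer: 0.001587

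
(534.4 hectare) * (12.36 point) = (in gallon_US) 1 hectare = 10000 m^2, so 534.4 hectare = 534.4 * 10000 = 5344000 m^2. 1 point = 0.00035277778 m, so 12.36 point = 12.36 * 0.00035277778 = 0.0043603333 m. Combine: 5344000 m^2 * 0.0043603333 m = 23301.621 m^3. 1 gallon_US = 0.0037854118 m^3, so 23301.621 m^3 = 23301.621 / 0.0037854118 = 6155637.1 gallon_US ≈ 6.156e+06 gallon_US (4 s.f.). Final answer: 6.156e+06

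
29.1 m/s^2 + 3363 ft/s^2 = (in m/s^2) 1054. Check: 29.1 m/s^2 is already in m/s^2. 1 ft/s^2 = 0.3048 m/s^2, so 3363 ft/s^2 = 3363 * 0.3048 = 1025.0424 m/s^2. Sum: 29.1 + 1025.0424 = 1054.1424 m/s^2. Result: 1054.1424 m/s^2 ≈ 1054 m/s^2 (4 s.f.).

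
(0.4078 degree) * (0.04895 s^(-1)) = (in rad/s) 1 degree = 0.017453293 rad, so 0.4078 degree = 0.4078 * 0.017453293 = 0.0071174527 rad. 0.04895 s^(-1) = 0.04895 Hz. Combine: 0.0071174527 rad * 0.04895 Hz = 0.00034839931 rad/s. Result: 0.00034839931 rad/s ≈ 0.0003484 rad/s (4 s.f.). Final answer: 0.0003484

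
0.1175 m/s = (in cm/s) 11.75. Check: 1 cm/s = 0.01 m/s, so 0.1175 m/s = 0.1175 / 0.01 = 11.75 cm/s.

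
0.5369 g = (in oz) 0.01894. Check: 1 g = 0.001 kg, so 0.5369 g = 0.5369 * 0.001 = 0.0005369 kg. 1 oz = 0.028349523 kg, so 0.0005369 kg = 0.0005369 / 0.028349523 = 0.01893859 oz ≈ 0.01894 oz (4 s.f.).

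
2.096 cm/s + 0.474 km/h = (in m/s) 0.1526. Check: 1 cm/s = 0.01 m/s, so 2.096 cm/s = 2.096 * 0.01 = 0.02096 m/s. 1 km/h = 0.27777778 m/s, so 0.474 km/h = 0.474 * 0.27777778 = 0.13166667 m/s. Sum: 0.02096 + 0.13166667 = 0.15262667 m/s. Result: 0.15262667 m/s ≈ 0.1526 m/s (4 s.f.).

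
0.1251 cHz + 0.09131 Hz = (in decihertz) 1 cHz = 0.01 Hz, so 0.1251 cHz = 0.1251 * 0.01 = 0.001251 Hz. 0.09131 Hz is already in Hz. Sum: 0.001251 + 0.09131 = 0.092561 Hz. 1 decihertz = 0.1 Hz, so 0.092561 Hz = 0.092561 / 0.1 = 0.92561 decihertz ≈ 0.9256 decihertz (4 s.f.). Final answer: 0.9256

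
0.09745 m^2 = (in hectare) 9.745e-06. Check: 1 hectare = 10000 m^2, so 0.09745 m^2 = 0.09745 / 10000 = 9.745e-06 hectare.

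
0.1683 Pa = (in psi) 1 psi = 6894.7573 Pa, so 0.1683 Pa = 0.1683 / 6894.7573 = 2.4409851e-05 psi ≈ 2.441e-05 psi (4 s.f.). Final answer: 2.441e-05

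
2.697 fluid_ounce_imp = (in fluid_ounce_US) 1 fluid_ounce_imp = 2.8413063e-05 m^3, so 2.697 fluid_ounce_imp = 2.697 * 2.8413063e-05 = 7.663003e-05 m^3. 1 fluid_ounce_US = 2.957353e-05 m^3, so 7.663003e-05 m^3 = 7.663003e-05 / 2.957353e-05 = 2.5911696 fluid_ounce_US ≈ 2.591 fluid_ounce_US (4 s.f.). Final answer: 2.591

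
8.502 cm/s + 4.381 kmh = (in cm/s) 130.2. Check: 1 cm/s = 0.01 m/s, so 8.502 cm/s = 8.502 * 0.01 = 0.08502 m/s. 1 kmh = 0.27777778 m/s, so 4.381 kmh = 4.381 * 0.27777778 = 1.2169444 m/s. Sum: 0.08502 + 1.2169444 = 1.3019644 m/s. 1 cm/s = 0.01 m/s, so 1.3019644 m/s = 1.3019644 / 0.01 = 130.19644 cm/s ≈ 130.2 cm/s (4 s.f.).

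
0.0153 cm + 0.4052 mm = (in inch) 0.02198. Check: 1 cm = 0.01 m, so 0.0153 cm = 0.0153 * 0.01 = 0.000153 m. 1 mm = 0.001 m, so 0.4052 mm = 0.4052 * 0.001 = 0.0004052 m. Sum: 0.000153 + 0.0004052 = 0.0005582 m. 1 inch = 0.0254 m, so 0.0005582 m = 0.0005582 / 0.0254 = 0.021976378 inch ≈ 0.02198 inch (4 s.f.).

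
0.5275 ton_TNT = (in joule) 2.207e+09. Check: 1 ton_TNT = 4.184e+09 J, so 0.5275 ton_TNT = 0.5275 * 4.184e+09 = 2.20706e+09 J. 2.20706e+09 J = 2.20706e+09 joule ≈ 2.207e+09 joule (4 s.f.).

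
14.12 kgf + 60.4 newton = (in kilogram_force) 20.28. Check: 1 kgf = 9.80665 N, so 14.12 kgf = 14.12 * 9.80665 = 138.4699 N. 60.4 newton = 60.4 N. Sum: 138.4699 + 60.4 = 198.8699 N. 1 kilogram_force = 9.80665 N, so 198.8699 N = 198.8699 / 9.80665 = 20.279086 kilogram_force ≈ 20.28 kilogram_force (4 s.f.).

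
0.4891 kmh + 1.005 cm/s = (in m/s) 1 kmh = 0.27777778 m/s, so 0.4891 kmh = 0.4891 * 0.27777778 = 0.13586111 m/s. 1 cm/s = 0.01 m/s, so 1.005 cm/s = 1.005 * 0.01 = 0.01005 m/s. Sum: 0.13586111 + 0.01005 = 0.14591111 m/s. Result: 0.14591111 m/s ≈ 0.1459 m/s (4 s.f.). Final answer: 0.1459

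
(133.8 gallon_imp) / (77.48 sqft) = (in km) 1 gallon_imp = 0.00454609 m^3, so 133.8 gallon_imp = 133.8 * 0.00454609 = 0.60826684 m^3. 1 sqft = 0.09290304 m^2, so 77.48 sqft = 77.48 * 0.09290304 = 7.1981275 m^2. Combine: 0.60826684 m^3 / 7.1981275 m^2 = 0.084503482 m. 1 km = 1000 m, so 0.084503482 m = 0.084503482 / 1000 = 8.4503482e-05 km ≈ 8.45e-05 km (4 s.f.). Final answer: 8.45e-05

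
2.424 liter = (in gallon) 1 liter = 0.001 m^3, so 2.424 liter = 2.424 * 0.001 = 0.002424 m^3. 1 gallon = 0.0037854118 m^3, so 0.002424 m^3 = 0.002424 / 0.0037854118 = 0.64035305 gallon ≈ 0.6404 gallon (4 s.f.). Final answer: 0.6404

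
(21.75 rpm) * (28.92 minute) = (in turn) 1 rpm = 0.10471976 rad/s, so 21.75 rpm = 21.75 * 0.10471976 = 2.2776547 rad/s. 1 minute = 60 s, so 28.92 minute = 28.92 * 60 = 1735.2 s. Combine: 2.2776547 rad/s * 1735.2 s = 3952.1864 rad. 1 turn = 6.2831853 rad, so 3952.1864 rad = 3952.1864 / 6.2831853 = 629.01 turn ≈ 629 turn (4 s.f.). Final answer: 629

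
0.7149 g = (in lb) 0.001576. Check: 1 g = 0.001 kg, so 0.7149 g = 0.7149 * 0.001 = 0.0007149 kg. 1 lb = 0.45359237 kg, so 0.0007149 kg = 0.0007149 / 0.45359237 = 0.0015760847 lb ≈ 0.001576 lb (4 s.f.).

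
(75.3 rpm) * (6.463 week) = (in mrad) 3.082e+10. Check: 1 rpm = 0.10471976 rad/s, so 75.3 rpm = 75.3 * 0.10471976 = 7.8853976 rad/s. 1 week = 604800 s, so 6.463 week = 6.463 * 604800 = 3908822.4 s. Combine: 7.8853976 rad/s * 3908822.4 s = 30822619 rad. 1 mrad = 0.001 rad, so 30822619 rad = 30822619 / 0.001 = 3.0822619e+10 mrad ≈ 3.082e+10 mrad (4 s.f.).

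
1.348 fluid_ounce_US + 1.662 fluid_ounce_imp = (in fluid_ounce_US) 2.945. Check: 1 fluid_ounce_US = 2.957353e-05 m^3, so 1.348 fluid_ounce_US = 1.348 * 2.957353e-05 = 3.9865118e-05 m^3. 1 fluid_ounce_imp = 2.8413063e-05 m^3, so 1.662 fluid_ounce_imp = 1.662 * 2.8413063e-05 = 4.722251e-05 m^3. Sum: 3.9865118e-05 + 4.722251e-05 = 8.7087628e-05 m^3. 1 fluid_ounce_US = 2.957353e-05 m^3, so 8.7087628e-05 m^3 = 8.7087628e-05 / 2.957353e-05 = 2.944783 fluid_ounce_US ≈ 2.945 fluid_ounce_US (4 s.f.).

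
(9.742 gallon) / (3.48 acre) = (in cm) 0.0002619. Check: 1 gallon = 0.0037854118 m^3, so 9.742 gallon = 9.742 * 0.0037854118 = 0.036877482 m^3. 1 acre = 4046.8564 m^2, so 3.48 acre = 3.48 * 4046.8564 = 14083.06 m^2. Combine: 0.036877482 m^3 / 14083.06 m^2 = 2.6185702e-06 m. 1 cm = 0.01 m, so 2.6185702e-06 m = 2.6185702e-06 / 0.01 = 0.00026185702 cm ≈ 0.0002619 cm (4 s.f.).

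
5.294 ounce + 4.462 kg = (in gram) 4612. Check: 1 ounce = 0.028349523 kg, so 5.294 ounce = 5.294 * 0.028349523 = 0.15008238 kg. 4.462 kg is already in kg. Sum: 0.15008238 + 4.462 = 4.6120824 kg. 1 gram = 0.001 kg, so 4.6120824 kg = 4.6120824 / 0.001 = 4612.0824 gram ≈ 4612 gram (4 s.f.).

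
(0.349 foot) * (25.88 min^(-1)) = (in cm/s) 4.588. Check: 1 foot = 0.3048 m, so 0.349 foot = 0.349 * 0.3048 = 0.1063752 m. 1 min^(-1) = 0.016666667 Hz, so 25.88 min^(-1) = 25.88 * 0.016666667 = 0.43133333 Hz. Combine: 0.1063752 m * 0.43133333 Hz = 0.04588317 m/s. 1 cm/s = 0.01 m/s, so 0.04588317 m/s = 0.04588317 / 0.01 = 4.588317 cm/s ≈ 4.588 cm/s (4 s.f.).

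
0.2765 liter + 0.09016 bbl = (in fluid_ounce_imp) 1 liter = 0.001 m^3, so 0.2765 liter = 0.2765 * 0.001 = 0.0002765 m^3. 1 bbl = 0.15898729 m^3, so 0.09016 bbl = 0.09016 * 0.15898729 = 0.014334295 m^3. Sum: 0.0002765 + 0.014334295 = 0.014610795 m^3. 1 fluid_ounce_imp = 2.8413063e-05 m^3, so 0.014610795 m^3 = 0.014610795 / 2.8413063e-05 = 514.22808 fluid_ounce_imp ≈ 514.2 fluid_ounce_imp (4 s.f.). Final answer: 514.2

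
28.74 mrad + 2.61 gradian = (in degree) 1 mrad = 0.001 rad, so 28.74 mrad = 28.74 * 0.001 = 0.02874 rad. 1 gradian = 0.015707963 rad, so 2.61 gradian = 2.61 * 0.015707963 = 0.040997784 rad. Sum: 0.02874 + 0.040997784 = 0.069737784 rad. 1 degree = 0.017453293 rad, so 0.069737784 rad = 0.069737784 / 0.017453293 = 3.9956807 degree ≈ 3.996 degree (4 s.f.). Final answer: 3.996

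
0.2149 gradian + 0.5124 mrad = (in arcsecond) 1 gradian = 0.015707963 rad, so 0.2149 gradian = 0.2149 * 0.015707963 = 0.0033756413 rad. 1 mrad = 0.001 rad, so 0.5124 mrad = 0.5124 * 0.001 = 0.0005124 rad. Sum: 0.0033756413 + 0.0005124 = 0.0038880413 rad. 1 arcsecond = 4.8481368e-06 rad, so 0.0038880413 rad = 0.0038880413 / 4.8481368e-06 = 801.96609 arcsecond ≈ 802 arcsecond (4 s.f.). Final answer: 802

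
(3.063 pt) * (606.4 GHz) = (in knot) 1 pt = 0.00035277778 m, so 3.063 pt = 3.063 * 0.00035277778 = 0.0010805583 m. 1 GHz = 1e+09 Hz, so 606.4 GHz = 606.4 * 1e+09 = 6.064e+11 Hz. Combine: 0.0010805583 m * 6.064e+11 Hz = 6.5525057e+08 m/s. 1 knot = 0.51444444 m/s, so 6.5525057e+08 m/s = 6.5525057e+08 / 0.51444444 = 1.2737052e+09 knot ≈ 1.274e+09 knot (4 s.f.). Final answer: 1.274e+09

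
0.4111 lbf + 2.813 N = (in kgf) 0.4733. Check: 1 lbf = 4.4482216 N, so 0.4111 lbf = 0.4111 * 4.4482216 = 1.8286639 N. 2.813 N is already in N. Sum: 1.8286639 + 2.813 = 4.6416639 N. 1 kgf = 9.80665 N, so 4.6416639 N = 4.6416639 / 9.80665 = 0.47331799 kgf ≈ 0.4733 kgf (4 s.f.).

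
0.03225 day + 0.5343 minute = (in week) 1 day = 86400 s, so 0.03225 day = 0.03225 * 86400 = 2786.4 s. 1 minute = 60 s, so 0.5343 minute = 0.5343 * 60 = 32.058 s. Sum: 2786.4 + 32.058 = 2818.458 s. 1 week = 604800 s, so 2818.458 s = 2818.458 / 604800 = 0.0046601488 week ≈ 0.00466 week (4 s.f.). Final answer: 0.00466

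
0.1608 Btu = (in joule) 169.7. Check: 1 Btu = 1055.0559 J, so 0.1608 Btu = 0.1608 * 1055.0559 = 169.65298 J. 169.65298 J = 169.65298 joule ≈ 169.7 joule (4 s.f.).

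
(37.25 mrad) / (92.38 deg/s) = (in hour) 6.418e-06. Check: 1 mrad = 0.001 rad, so 37.25 mrad = 37.25 * 0.001 = 0.03725 rad. 1 deg/s = 0.017453293 rad/s, so 92.38 deg/s = 92.38 * 0.017453293 = 1.6123352 rad/s. Combine: 0.03725 rad / 1.6123352 rad/s = 0.023103137 s. 1 hour = 3600 s, so 0.023103137 s = 0.023103137 / 3600 = 6.417538e-06 hour ≈ 6.418e-06 hour (4 s.f.).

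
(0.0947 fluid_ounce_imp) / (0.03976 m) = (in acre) 1.672e-08. Check: 1 fluid_ounce_imp = 2.8413063e-05 m^3, so 0.0947 fluid_ounce_imp = 0.0947 * 2.8413063e-05 = 2.690717e-06 m^3. 0.03976 m is already in m. Combine: 2.690717e-06 m^3 / 0.03976 m = 6.7673969e-05 m^2. 1 acre = 4046.8564 m^2, so 6.7673969e-05 m^2 = 6.7673969e-05 / 4046.8564 = 1.6722602e-08 acre ≈ 1.672e-08 acre (4 s.f.).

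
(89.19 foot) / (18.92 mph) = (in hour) 0.0008928. Check: 1 foot = 0.3048 m, so 89.19 foot = 89.19 * 0.3048 = 27.185112 m. 1 mph = 0.44704 m/s, so 18.92 mph = 18.92 * 0.44704 = 8.4579968 m/s. Combine: 27.185112 m / 8.4579968 m/s = 3.2141313 s. 1 hour = 3600 s, so 3.2141313 s = 3.2141313 / 3600 = 0.00089281424 hour ≈ 0.0008928 hour (4 s.f.).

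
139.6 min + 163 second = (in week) 0.01412. Check: 1 min = 60 s, so 139.6 min = 139.6 * 60 = 8376 s. 163 second = 163 s. Sum: 8376 + 163 = 8539 s. 1 week = 604800 s, so 8539 s = 8539 / 604800 = 0.014118717 week ≈ 0.01412 week (4 s.f.).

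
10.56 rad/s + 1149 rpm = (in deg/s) 10.56 rad/s is already in rad/s. 1 rpm = 0.10471976 rad/s, so 1149 rpm = 1149 * 0.10471976 = 120.323 rad/s. Sum: 10.56 + 120.323 = 130.883 rad/s. 1 deg/s = 0.017453293 rad/s, so 130.883 rad/s = 130.883 / 0.017453293 = 7499.0434 deg/s ≈ 7499 deg/s (4 s.f.). Final answer: 7499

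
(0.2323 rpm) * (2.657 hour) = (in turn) 1 rpm = 0.10471976 rad/s, so 0.2323 rpm = 0.2323 * 0.10471976 = 0.024326399 rad/s. 1 hour = 3600 s, so 2.657 hour = 2.657 * 3600 = 9565.2 s. Combine: 0.024326399 rad/s * 9565.2 s = 232.68687 rad. 1 turn = 6.2831853 rad, so 232.68687 rad = 232.68687 / 6.2831853 = 37.033266 turn ≈ 37.03 turn (4 s.f.). Final answer: 37.03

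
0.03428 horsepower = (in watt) 25.56. Check: 1 horsepower = 745.69987 W, so 0.03428 horsepower = 0.03428 * 745.69987 = 25.562592 W. 25.562592 W = 25.562592 watt ≈ 25.56 watt (4 s.f.).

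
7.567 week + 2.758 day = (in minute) 1 week = 604800 s, so 7.567 week = 7.567 * 604800 = 4576521.6 s. 1 day = 86400 s, so 2.758 day = 2.758 * 86400 = 238291.2 s. Sum: 4576521.6 + 238291.2 = 4814812.8 s. 1 minute = 60 s, so 4814812.8 s = 4814812.8 / 60 = 80246.88 minute ≈ 8.025e+04 minute (4 s.f.). Final answer: 8.025e+04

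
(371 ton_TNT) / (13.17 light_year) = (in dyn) 1 ton_TNT = 4.184e+09 J, so 371 ton_TNT = 371 * 4.184e+09 = 1.552264e+12 J. 1 light_year = 9.4607305e+15 m, so 13.17 light_year = 13.17 * 9.4607305e+15 = 1.2459782e+17 m. Combine: 1.552264e+12 J / 1.2459782e+17 m = 1.2458195e-05 N. 1 dyn = 1e-05 N, so 1.2458195e-05 N = 1.2458195e-05 / 1e-05 = 1.2458195 dyn ≈ 1.246 dyn (4 s.f.). Final answer: 1.246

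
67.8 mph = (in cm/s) 1 mph = 0.44704 m/s, so 67.8 mph = 67.8 * 0.44704 = 30.309312 m/s. 1 cm/s = 0.01 m/s, so 30.309312 m/s = 30.309312 / 0.01 = 3030.9312 cm/s ≈ 3031 cm/s (4 s.f.). Final answer: 3031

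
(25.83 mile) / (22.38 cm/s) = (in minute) 1 mile = 1609.344 m, so 25.83 mile = 25.83 * 1609.344 = 41569.356 m. 1 cm/s = 0.01 m/s, so 22.38 cm/s = 22.38 * 0.01 = 0.2238 m/s. Combine: 41569.356 m / 0.2238 m/s = 185743.32 s. 1 minute = 60 s, so 185743.32 s = 185743.32 / 60 = 3095.722 minute ≈ 3096 minute (4 s.f.). Final answer: 3096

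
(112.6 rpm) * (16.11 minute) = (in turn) 1814. Check: 1 rpm = 0.10471976 rad/s, so 112.6 rpm = 112.6 * 0.10471976 = 11.791444 rad/s. 1 minute = 60 s, so 16.11 minute = 16.11 * 60 = 966.6 s. Combine: 11.791444 rad/s * 966.6 s = 11397.61 rad. 1 turn = 6.2831853 rad, so 11397.61 rad = 11397.61 / 6.2831853 = 1813.986 turn ≈ 1814 turn (4 s.f.).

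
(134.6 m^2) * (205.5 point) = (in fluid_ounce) 134.6 m^2 is already in m^2. 1 point = 0.00035277778 m, so 205.5 point = 205.5 * 0.00035277778 = 0.072495833 m. Combine: 134.6 m^2 * 0.072495833 m = 9.7579392 m^3. 1 fluid_ounce = 2.957353e-05 m^3, so 9.7579392 m^3 = 9.7579392 / 2.957353e-05 = 329955.18 fluid_ounce ≈ 3.3e+05 fluid_ounce (4 s.f.). Final answer: 3.3e+05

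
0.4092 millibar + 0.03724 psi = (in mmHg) 1 millibar = 100 Pa, so 0.4092 millibar = 0.4092 * 100 = 40.92 Pa. 1 psi = 6894.7573 Pa, so 0.03724 psi = 0.03724 * 6894.7573 = 256.76076 Pa. Sum: 40.92 + 256.76076 = 297.68076 Pa. 1 mmHg = 133.32237 Pa, so 297.68076 Pa = 297.68076 / 133.32237 = 2.2327893 mmHg ≈ 2.233 mmHg (4 s.f.). Final answer: 2.233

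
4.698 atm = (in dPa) 4.76e+06. Check: 1 atm = 101325 Pa, so 4.698 atm = 4.698 * 101325 = 476024.85 Pa. 1 dPa = 0.1 Pa, so 476024.85 Pa = 476024.85 / 0.1 = 4760248.5 dPa ≈ 4.76e+06 dPa (4 s.f.).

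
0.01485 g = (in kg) 1 g = 0.001 kg, so 0.01485 g = 0.01485 * 0.001 = 1.485e-05 kg. Result: 1.485e-05 kg. Final answer: 1.485e-05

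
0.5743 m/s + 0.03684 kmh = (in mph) 0.5743 m/s is already in m/s. 1 kmh = 0.27777778 m/s, so 0.03684 kmh = 0.03684 * 0.27777778 = 0.010233333 m/s. Sum: 0.5743 + 0.010233333 = 0.58453333 m/s. 1 mph = 0.44704 m/s, so 0.58453333 m/s = 0.58453333 / 0.44704 = 1.3075638 mph ≈ 1.308 mph (4 s.f.). Final answer: 1.308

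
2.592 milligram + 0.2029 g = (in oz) 1 milligram = 1e-06 kg, so 2.592 milligram = 2.592 * 1e-06 = 2.592e-06 kg. 1 g = 0.001 kg, so 0.2029 g = 0.2029 * 0.001 = 0.0002029 kg. Sum: 2.592e-06 + 0.0002029 = 0.000205492 kg. 1 oz = 0.028349523 kg, so 0.000205492 kg = 0.000205492 / 0.028349523 = 0.007248517 oz ≈ 0.007249 oz (4 s.f.). Final answer: 0.007249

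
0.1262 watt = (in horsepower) 0.0001692. Check: 0.1262 watt = 0.1262 W. 1 horsepower = 745.69987 W, so 0.1262 W = 0.1262 / 745.69987 = 0.00016923699 horsepower ≈ 0.0001692 horsepower (4 s.f.).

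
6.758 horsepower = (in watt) 5039. Check: 1 horsepower = 745.69987 W, so 6.758 horsepower = 6.758 * 745.69987 = 5039.4397 W. 5039.4397 W = 5039.4397 watt ≈ 5039 watt (4 s.f.).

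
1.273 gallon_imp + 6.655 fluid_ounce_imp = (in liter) 5.976. Check: 1 gallon_imp = 0.00454609 m^3, so 1.273 gallon_imp = 1.273 * 0.00454609 = 0.0057871726 m^3. 1 fluid_ounce_imp = 2.8413063e-05 m^3, so 6.655 fluid_ounce_imp = 6.655 * 2.8413063e-05 = 0.00018908893 m^3. Sum: 0.0057871726 + 0.00018908893 = 0.0059762615 m^3. 1 liter = 0.001 m^3, so 0.0059762615 m^3 = 0.0059762615 / 0.001 = 5.9762615 liter ≈ 5.976 liter (4 s.f.).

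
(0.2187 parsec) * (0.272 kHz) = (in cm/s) 1.836e+20. Check: 1 parsec = 3.0856776e+16 m, so 0.2187 parsec = 0.2187 * 3.0856776e+16 = 6.7483769e+15 m. 1 kHz = 1000 Hz, so 0.272 kHz = 0.272 * 1000 = 272 Hz. Combine: 6.7483769e+15 m * 272 Hz = 1.8355585e+18 m/s. 1 cm/s = 0.01 m/s, so 1.8355585e+18 m/s = 1.8355585e+18 / 0.01 = 1.8355585e+20 cm/s ≈ 1.836e+20 cm/s (4 s.f.).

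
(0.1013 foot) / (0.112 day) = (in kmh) 1.149e-05. Check: 1 foot = 0.3048 m, so 0.1013 foot = 0.1013 * 0.3048 = 0.03087624 m. 1 day = 86400 s, so 0.112 day = 0.112 * 86400 = 9676.8 s. Combine: 0.03087624 m / 9676.8 s = 3.190749e-06 m/s. 1 kmh = 0.27777778 m/s, so 3.190749e-06 m/s = 3.190749e-06 / 0.27777778 = 1.1486696e-05 kmh ≈ 1.149e-05 kmh (4 s.f.).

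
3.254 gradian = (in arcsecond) 1.054e+04. Check: 1 gradian = 0.015707963 rad, so 3.254 gradian = 3.254 * 0.015707963 = 0.051113712 rad. 1 arcsecond = 4.8481368e-06 rad, so 0.051113712 rad = 0.051113712 / 4.8481368e-06 = 10542.96 arcsecond ≈ 1.054e+04 arcsecond (4 s.f.).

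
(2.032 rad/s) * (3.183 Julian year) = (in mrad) 2.032 rad/s is already in rad/s. 1 Julian year = 31557600 s, so 3.183 Julian year = 3.183 * 31557600 = 1.0044784e+08 s. Combine: 2.032 rad/s * 1.0044784e+08 s = 2.0411001e+08 rad. 1 mrad = 0.001 rad, so 2.0411001e+08 rad = 2.0411001e+08 / 0.001 = 2.0411001e+11 mrad ≈ 2.041e+11 mrad (4 s.f.). Final answer: 2.041e+11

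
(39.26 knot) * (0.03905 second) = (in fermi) 7.887e+14. Check: 1 knot = 0.51444444 m/s, so 39.26 knot = 39.26 * 0.51444444 = 20.197089 m/s. 0.03905 second = 0.03905 s. Combine: 20.197089 m/s * 0.03905 s = 0.78869632 m. 1 fermi = 1e-15 m, so 0.78869632 m = 0.78869632 / 1e-15 = 7.8869632e+14 fermi ≈ 7.887e+14 fermi (4 s.f.).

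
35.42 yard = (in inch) 1275. Check: 1 yard = 0.9144 m, so 35.42 yard = 35.42 * 0.9144 = 32.388048 m. 1 inch = 0.0254 m, so 32.388048 m = 32.388048 / 0.0254 = 1275.12 inch ≈ 1275 inch (4 s.f.).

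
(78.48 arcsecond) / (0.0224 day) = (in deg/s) 1.126e-05. Check: 1 arcsecond = 4.8481368e-06 rad, so 78.48 arcsecond = 78.48 * 4.8481368e-06 = 0.00038048178 rad. 1 day = 86400 s, so 0.0224 day = 0.0224 * 86400 = 1935.36 s. Combine: 0.00038048178 rad / 1935.36 s = 1.9659483e-07 rad/s. 1 deg/s = 0.017453293 rad/s, so 1.9659483e-07 rad/s = 1.9659483e-07 / 0.017453293 = 1.1264054e-05 deg/s ≈ 1.126e-05 deg/s (4 s.f.).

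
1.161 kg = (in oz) 1 oz = 0.028349523 kg, so 1.161 kg = 1.161 / 0.028349523 = 40.95307 oz ≈ 40.95 oz (4 s.f.). Final answer: 40.95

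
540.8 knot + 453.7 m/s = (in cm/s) 1 knot = 0.51444444 m/s, so 540.8 knot = 540.8 * 0.51444444 = 278.21156 m/s. 453.7 m/s is already in m/s. Sum: 278.21156 + 453.7 = 731.91156 m/s. 1 cm/s = 0.01 m/s, so 731.91156 m/s = 731.91156 / 0.01 = 73191.156 cm/s ≈ 7.319e+04 cm/s (4 s.f.). Final answer: 7.319e+04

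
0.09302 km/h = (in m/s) 0.02584. Check: 1 km/h = 0.27777778 m/s, so 0.09302 km/h = 0.09302 * 0.27777778 = 0.025838889 m/s. Result: 0.025838889 m/s ≈ 0.02584 m/s (4 s.f.).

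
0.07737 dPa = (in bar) 1 dPa = 0.1 Pa, so 0.07737 dPa = 0.07737 * 0.1 = 0.007737 Pa. 1 bar = 100000 Pa, so 0.007737 Pa = 0.007737 / 100000 = 7.737e-08 bar. Final answer: 7.737e-08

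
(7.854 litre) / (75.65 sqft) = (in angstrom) 1 litre = 0.001 m^3, so 7.854 litre = 7.854 * 0.001 = 0.007854 m^3. 1 sqft = 0.09290304 m^2, so 75.65 sqft = 75.65 * 0.09290304 = 7.028115 m^2. Combine: 0.007854 m^3 / 7.028115 m^2 = 0.0011175116 m. 1 angstrom = 1e-10 m, so 0.0011175116 m = 0.0011175116 / 1e-10 = 11175116 angstrom ≈ 1.118e+07 angstrom (4 s.f.). Final answer: 1.118e+07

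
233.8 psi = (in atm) 15.91. Check: 1 psi = 6894.7573 Pa, so 233.8 psi = 233.8 * 6894.7573 = 1611994.3 Pa. 1 atm = 101325 Pa, so 1611994.3 Pa = 1611994.3 / 101325 = 15.909146 atm ≈ 15.91 atm (4 s.f.).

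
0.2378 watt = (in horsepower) 0.0003189. Check: 0.2378 watt = 0.2378 W. 1 horsepower = 745.69987 W, so 0.2378 W = 0.2378 / 745.69987 = 0.00031889505 horsepower ≈ 0.0003189 horsepower (4 s.f.).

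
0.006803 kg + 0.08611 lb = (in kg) 0.04586. Check: 0.006803 kg is already in kg. 1 lb = 0.45359237 kg, so 0.08611 lb = 0.08611 * 0.45359237 = 0.039058839 kg. Sum: 0.006803 + 0.039058839 = 0.045861839 kg. Result: 0.045861839 kg ≈ 0.04586 kg (4 s.f.).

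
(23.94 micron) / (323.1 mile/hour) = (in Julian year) 1 micron = 1e-06 m, so 23.94 micron = 23.94 * 1e-06 = 2.394e-05 m. 1 mile/hour = 0.44704 m/s, so 323.1 mile/hour = 323.1 * 0.44704 = 144.43862 m/s. Combine: 2.394e-05 m / 144.43862 m/s = 1.6574514e-07 s. 1 Julian year = 31557600 s, so 1.6574514e-07 s = 1.6574514e-07 / 31557600 = 5.2521466e-15 Julian year ≈ 5.252e-15 Julian year (4 s.f.). Final answer: 5.252e-15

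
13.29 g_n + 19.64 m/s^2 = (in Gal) 1 g_n = 9.80665 m/s^2, so 13.29 g_n = 13.29 * 9.80665 = 130.33038 m/s^2. 19.64 m/s^2 is already in m/s^2. Sum: 130.33038 + 19.64 = 149.97038 m/s^2. 1 Gal = 0.01 m/s^2, so 149.97038 m/s^2 = 149.97038 / 0.01 = 14997.038 Gal ≈ 1.5e+04 Gal (4 s.f.). Final answer: 1.5e+04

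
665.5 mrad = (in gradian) 42.37. Check: 1 mrad = 0.001 rad, so 665.5 mrad = 665.5 * 0.001 = 0.6655 rad. 1 gradian = 0.015707963 rad, so 0.6655 rad = 0.6655 / 0.015707963 = 42.367046 gradian ≈ 42.37 gradian (4 s.f.).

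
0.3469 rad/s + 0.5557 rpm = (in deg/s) 0.3469 rad/s is already in rad/s. 1 rpm = 0.10471976 rad/s, so 0.5557 rpm = 0.5557 * 0.10471976 = 0.058192768 rad/s. Sum: 0.3469 + 0.058192768 = 0.40509277 rad/s. 1 deg/s = 0.017453293 rad/s, so 0.40509277 rad/s = 0.40509277 / 0.017453293 = 23.210106 deg/s ≈ 23.21 deg/s (4 s.f.). Final answer: 23.21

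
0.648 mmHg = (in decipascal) 863.9. Check: 1 mmHg = 133.32237 Pa, so 0.648 mmHg = 0.648 * 133.32237 = 86.392895 Pa. 1 decipascal = 0.1 Pa, so 86.392895 Pa = 86.392895 / 0.1 = 863.92895 decipascal ≈ 863.9 decipascal (4 s.f.).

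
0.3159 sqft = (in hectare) 2.935e-06. Check: 1 sqft = 0.09290304 m^2, so 0.3159 sqft = 0.3159 * 0.09290304 = 0.02934807 m^2. 1 hectare = 10000 m^2, so 0.02934807 m^2 = 0.02934807 / 10000 = 2.934807e-06 hectare ≈ 2.935e-06 hectare (4 s.f.).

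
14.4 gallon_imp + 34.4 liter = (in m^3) 0.09986. Check: 1 gallon_imp = 0.00454609 m^3, so 14.4 gallon_imp = 14.4 * 0.00454609 = 0.065463696 m^3. 1 liter = 0.001 m^3, so 34.4 liter = 34.4 * 0.001 = 0.0344 m^3. Sum: 0.065463696 + 0.0344 = 0.099863696 m^3. Result: 0.099863696 m^3 ≈ 0.09986 m^3 (4 s.f.).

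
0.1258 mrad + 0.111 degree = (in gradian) 0.1313. Check: 1 mrad = 0.001 rad, so 0.1258 mrad = 0.1258 * 0.001 = 0.0001258 rad. 1 degree = 0.017453293 rad, so 0.111 degree = 0.111 * 0.017453293 = 0.0019373155 rad. Sum: 0.0001258 + 0.0019373155 = 0.0020631155 rad. 1 gradian = 0.015707963 rad, so 0.0020631155 rad = 0.0020631155 / 0.015707963 = 0.13134201 gradian ≈ 0.1313 gradian (4 s.f.).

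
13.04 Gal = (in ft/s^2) 0.4278. Check: 1 Gal = 0.01 m/s^2, so 13.04 Gal = 13.04 * 0.01 = 0.1304 m/s^2. 1 ft/s^2 = 0.3048 m/s^2, so 0.1304 m/s^2 = 0.1304 / 0.3048 = 0.42782152 ft/s^2 ≈ 0.4278 ft/s^2 (4 s.f.).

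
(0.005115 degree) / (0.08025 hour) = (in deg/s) 1 degree = 0.017453293 rad, so 0.005115 degree = 0.005115 * 0.017453293 = 8.9273591e-05 rad. 1 hour = 3600 s, so 0.08025 hour = 0.08025 * 3600 = 288.9 s. Combine: 8.9273591e-05 rad / 288.9 s = 3.0901208e-07 rad/s. 1 deg/s = 0.017453293 rad/s, so 3.0901208e-07 rad/s = 3.0901208e-07 / 0.017453293 = 1.7705088e-05 deg/s ≈ 1.771e-05 deg/s (4 s.f.). Final answer: 1.771e-05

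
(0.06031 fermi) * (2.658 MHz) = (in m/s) 1.603e-10. Check: 1 fermi = 1e-15 m, so 0.06031 fermi = 0.06031 * 1e-15 = 6.031e-17 m. 1 MHz = 1000000 Hz, so 2.658 MHz = 2.658 * 1000000 = 2658000 Hz. Combine: 6.031e-17 m * 2658000 Hz = 1.6030398e-10 m/s. Result: 1.6030398e-10 m/s ≈ 1.603e-10 m/s (4 s.f.).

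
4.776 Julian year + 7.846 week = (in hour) 1 Julian year = 31557600 s, so 4.776 Julian year = 4.776 * 31557600 = 1.507191e+08 s. 1 week = 604800 s, so 7.846 week = 7.846 * 604800 = 4745260.8 s. Sum: 1.507191e+08 + 4745260.8 = 1.5546436e+08 s. 1 hour = 3600 s, so 1.5546436e+08 s = 1.5546436e+08 / 3600 = 43184.544 hour ≈ 4.318e+04 hour (4 s.f.). Final answer: 4.318e+04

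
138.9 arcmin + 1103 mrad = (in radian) 1 arcmin = 0.00029088821 rad, so 138.9 arcmin = 138.9 * 0.00029088821 = 0.040404372 rad. 1 mrad = 0.001 rad, so 1103 mrad = 1103 * 0.001 = 1.103 rad. Sum: 0.040404372 + 1.103 = 1.1434044 rad. 1.1434044 rad = 1.1434044 radian ≈ 1.143 radian (4 s.f.). Final answer: 1.143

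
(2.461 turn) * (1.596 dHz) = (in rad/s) 2.468. Check: 1 turn = 6.2831853 rad, so 2.461 turn = 2.461 * 6.2831853 = 15.462919 rad. 1 dHz = 0.1 Hz, so 1.596 dHz = 1.596 * 0.1 = 0.1596 Hz. Combine: 15.462919 rad * 0.1596 Hz = 2.4678819 rad/s. Result: 2.4678819 rad/s ≈ 2.468 rad/s (4 s.f.).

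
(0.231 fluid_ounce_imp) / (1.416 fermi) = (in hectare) 4.635e+05. Check: 1 fluid_ounce_imp = 2.8413063e-05 m^3, so 0.231 fluid_ounce_imp = 0.231 * 2.8413063e-05 = 6.5634174e-06 m^3. 1 fermi = 1e-15 m, so 1.416 fermi = 1.416 * 1e-15 = 1.416e-15 m. Combine: 6.5634174e-06 m^3 / 1.416e-15 m = 4.6351818e+09 m^2. 1 hectare = 10000 m^2, so 4.6351818e+09 m^2 = 4.6351818e+09 / 10000 = 463518.18 hectare ≈ 4.635e+05 hectare (4 s.f.).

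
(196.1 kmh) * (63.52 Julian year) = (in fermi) 1 kmh = 0.27777778 m/s, so 196.1 kmh = 196.1 * 0.27777778 = 54.472222 m/s. 1 Julian year = 31557600 s, so 63.52 Julian year = 63.52 * 31557600 = 2.0045388e+09 s. Combine: 54.472222 m/s * 2.0045388e+09 s = 1.0919168e+11 m. 1 fermi = 1e-15 m, so 1.0919168e+11 m = 1.0919168e+11 / 1e-15 = 1.0919168e+26 fermi ≈ 1.092e+26 fermi (4 s.f.). Final answer: 1.092e+26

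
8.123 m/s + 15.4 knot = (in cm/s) 1605. Check: 8.123 m/s is already in m/s. 1 knot = 0.51444444 m/s, so 15.4 knot = 15.4 * 0.51444444 = 7.9224444 m/s. Sum: 8.123 + 7.9224444 = 16.045444 m/s. 1 cm/s = 0.01 m/s, so 16.045444 m/s = 16.045444 / 0.01 = 1604.5444 cm/s ≈ 1605 cm/s (4 s.f.).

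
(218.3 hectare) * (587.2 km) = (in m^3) 1.282e+12. Check: 1 hectare = 10000 m^2, so 218.3 hectare = 218.3 * 10000 = 2183000 m^2. 1 km = 1000 m, so 587.2 km = 587.2 * 1000 = 587200 m. Combine: 2183000 m^2 * 587200 m = 1.2818576e+12 m^3. Result: 1.2818576e+12 m^3 ≈ 1.282e+12 m^3 (4 s.f.).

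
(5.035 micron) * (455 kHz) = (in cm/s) 1 micron = 1e-06 m, so 5.035 micron = 5.035 * 1e-06 = 5.035e-06 m. 1 kHz = 1000 Hz, so 455 kHz = 455 * 1000 = 455000 Hz. Combine: 5.035e-06 m * 455000 Hz = 2.290925 m/s. 1 cm/s = 0.01 m/s, so 2.290925 m/s = 2.290925 / 0.01 = 229.0925 cm/s ≈ 229.1 cm/s (4 s.f.). Final answer: 229.1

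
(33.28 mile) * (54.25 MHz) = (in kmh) 1.046e+13. Check: 1 mile = 1609.344 m, so 33.28 mile = 33.28 * 1609.344 = 53558.968 m. 1 MHz = 1000000 Hz, so 54.25 MHz = 54.25 * 1000000 = 54250000 Hz. Combine: 53558.968 m * 54250000 Hz = 2.905574e+12 m/s. 1 kmh = 0.27777778 m/s, so 2.905574e+12 m/s = 2.905574e+12 / 0.27777778 = 1.0460067e+13 kmh ≈ 1.046e+13 kmh (4 s.f.).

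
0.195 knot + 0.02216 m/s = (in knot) 0.2381. Check: 1 knot = 0.51444444 m/s, so 0.195 knot = 0.195 * 0.51444444 = 0.10031667 m/s. 0.02216 m/s is already in m/s. Sum: 0.10031667 + 0.02216 = 0.12247667 m/s. 1 knot = 0.51444444 m/s, so 0.12247667 m/s = 0.12247667 / 0.51444444 = 0.23807559 knot ≈ 0.2381 knot (4 s.f.).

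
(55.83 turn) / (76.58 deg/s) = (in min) 1 turn = 6.2831853 rad, so 55.83 turn = 55.83 * 6.2831853 = 350.79024 rad. 1 deg/s = 0.017453293 rad/s, so 76.58 deg/s = 76.58 * 0.017453293 = 1.3365731 rad/s. Combine: 350.79024 rad / 1.3365731 rad/s = 262.45495 s. 1 min = 60 s, so 262.45495 s = 262.45495 / 60 = 4.3742492 min ≈ 4.374 min (4 s.f.). Final answer: 4.374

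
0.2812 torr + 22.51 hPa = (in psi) 1 torr = 133.32237 Pa, so 0.2812 torr = 0.2812 * 133.32237 = 37.49025 Pa. 1 hPa = 100 Pa, so 22.51 hPa = 22.51 * 100 = 2251 Pa. Sum: 37.49025 + 2251 = 2288.4902 Pa. 1 psi = 6894.7573 Pa, so 2288.4902 Pa = 2288.4902 / 6894.7573 = 0.33191745 psi ≈ 0.3319 psi (4 s.f.). Final answer: 0.3319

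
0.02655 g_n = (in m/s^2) 1 g_n = 9.80665 m/s^2, so 0.02655 g_n = 0.02655 * 9.80665 = 0.26036656 m/s^2. Result: 0.26036656 m/s^2 ≈ 0.2604 m/s^2 (4 s.f.). Final answer: 0.2604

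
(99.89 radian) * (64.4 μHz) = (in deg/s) 99.89 radian = 99.89 rad. 1 μHz = 1e-06 Hz, so 64.4 μHz = 64.4 * 1e-06 = 6.44e-05 Hz. Combine: 99.89 rad * 6.44e-05 Hz = 0.006432916 rad/s. 1 deg/s = 0.017453293 rad/s, so 0.006432916 rad/s = 0.006432916 / 0.017453293 = 0.36857894 deg/s ≈ 0.3686 deg/s (4 s.f.). Final answer: 0.3686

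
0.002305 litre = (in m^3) 1 litre = 0.001 m^3, so 0.002305 litre = 0.002305 * 0.001 = 2.305e-06 m^3. Result: 2.305e-06 m^3. Final answer: 2.305e-06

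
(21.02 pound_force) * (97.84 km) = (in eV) 1 pound_force = 4.4482216 N, so 21.02 pound_force = 21.02 * 4.4482216 = 93.501618 N. 1 km = 1000 m, so 97.84 km = 97.84 * 1000 = 97840 m. Combine: 93.501618 N * 97840 m = 9148198.3 J. 1 eV = 1.6021766e-19 J, so 9148198.3 J = 9148198.3 / 1.6021766e-19 = 5.7098563e+25 eV ≈ 5.71e+25 eV (4 s.f.). Final answer: 5.71e+25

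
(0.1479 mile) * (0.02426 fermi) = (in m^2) 1 mile = 1609.344 m, so 0.1479 mile = 0.1479 * 1609.344 = 238.02198 m. 1 fermi = 1e-15 m, so 0.02426 fermi = 0.02426 * 1e-15 = 2.426e-17 m. Combine: 238.02198 m * 2.426e-17 m = 5.7744132e-15 m^2. Result: 5.7744132e-15 m^2 ≈ 5.774e-15 m^2 (4 s.f.). Final answer: 5.774e-15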